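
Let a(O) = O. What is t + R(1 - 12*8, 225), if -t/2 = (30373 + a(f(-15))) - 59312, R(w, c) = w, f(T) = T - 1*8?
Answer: 57829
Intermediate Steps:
f(T) = -8 + T (f(T) = T - 8 = -8 + T)
t = 57924 (t = -2*((30373 + (-8 - 15)) - 59312) = -2*((30373 - 23) - 59312) = -2*(30350 - 59312) = -2*(-28962) = 57924)
t + R(1 - 12*8, 225) = 57924 + (1 - 12*8) = 57924 + (1 - 96) = 57924 - 95 = 57829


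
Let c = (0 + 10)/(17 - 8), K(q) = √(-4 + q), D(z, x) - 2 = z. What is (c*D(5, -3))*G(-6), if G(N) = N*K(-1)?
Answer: -140*I*√5/3 ≈ -104.35*I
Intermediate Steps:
D(z, x) = 2 + z
G(N) = I*N*√5 (G(N) = N*√(-4 - 1) = N*√(-5) = N*(I*√5) = I*N*√5)
c = 10/9 ≈ 1.1111
(c*D(5, -3))*G(-6) = (10*(2 + 5)/9)*(I*(-6)*√5) = ((10/9)*7)*(-6*I*√5) = 70*(-6*I*√5)/9 = -140*I*√5/3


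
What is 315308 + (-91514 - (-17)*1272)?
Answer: 245418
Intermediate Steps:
315308 + (-91514 - (-17)*1272) = 315308 + (-91514 - 1*(-21624)) = 315308 + (-91514 + 21624) = 315308 - 69890 = 245418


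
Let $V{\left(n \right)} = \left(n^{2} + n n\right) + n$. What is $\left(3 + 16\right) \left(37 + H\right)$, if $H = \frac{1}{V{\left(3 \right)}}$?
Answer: $\frac{14782}{21} \approx 703.9$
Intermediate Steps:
$V{\left(n \right)} = n + 2 n^{2}$ ($V{\left(n \right)} = \left(n^{2} + n^{2}\right) + n = 2 n^{2} + n = n + 2 n^{2}$)
$H = \frac{1}{21}$ ($H = \frac{1}{3 \left(1 + 2 \cdot 3\right)} = \frac{1}{3 \left(1 + 6\right)} = \frac{1}{3 \cdot 7} = \frac{1}{21} \approx 0.047619$)
$\left(3 + 16\right) \left(37 + H\right) = \left(3 + 16\right) \left(37 + \frac{1}{21}\right) = 19 \cdot \frac{778}{21} = \frac{14782}{21}$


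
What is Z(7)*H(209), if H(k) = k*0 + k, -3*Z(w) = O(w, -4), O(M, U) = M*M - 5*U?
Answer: -4807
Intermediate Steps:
O(M, U) = M² - 5*U
Z(w) = -20/3 - w²/3 (Z(w) = -(w² - 5*(-4))/3 = -(w² + 20)/3 = -(20 + w²)/3 = -20/3 - w²/3)
H(k) = k (H(k) = 0 + k = k)
Z(7)*H(209) = (-20/3 - ⅓*7²)*209 = (-20/3 - ⅓*49)*209 = (-20/3 - 49/3)*209 = -23*209 = -4807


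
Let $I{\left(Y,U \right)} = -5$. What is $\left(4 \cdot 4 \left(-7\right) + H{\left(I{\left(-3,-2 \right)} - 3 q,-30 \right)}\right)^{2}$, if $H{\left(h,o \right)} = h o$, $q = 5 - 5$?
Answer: $1444$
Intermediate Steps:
$q = 0$
$\left(4 \cdot 4 \left(-7\right) + H{\left(I{\left(-3,-2 \right)} - 3 q,-30 \right)}\right)^{2} = \left(4 \cdot 4 \left(-7\right) + \left(-5 - 0\right) \left(-30\right)\right)^{2} = \left(16 \left(-7\right) + \left(-5 + 0\right) \left(-30\right)\right)^{2} = \left(-112 - -150\right)^{2} = \left(-112 + 150\right)^{2} = 38^{2} = 1444$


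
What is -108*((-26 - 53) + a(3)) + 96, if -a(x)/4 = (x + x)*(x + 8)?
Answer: 37140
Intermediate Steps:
a(x) = -8*x*(8 + x) (a(x) = -4*(x + x)*(x + 8) = -4*2*x*(8 + x) = -8*x*(8 + x))
-108*((-26 - 53) + a(3)) + 96 = -108*((-26 - 53) - 8*3*(8 + 3)) + 96 = -108*(-79 - 8*3*11) + 96 = -108*(-79 - 264) + 96 = -108*(-343) + 96 = 37044 + 96 = 37140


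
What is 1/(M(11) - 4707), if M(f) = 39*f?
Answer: -1/4278 ≈ -0.00023375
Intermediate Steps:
1/(M(11) - 4707) = 1/(39*11 - 4707) = 1/(429 - 4707) = 1/(-4278) = -1/4278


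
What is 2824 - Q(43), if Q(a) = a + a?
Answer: 2738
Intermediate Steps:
Q(a) = 2*a
2824 - Q(43) = 2824 - 2*43 = 2824 - 1*86 = 2824 - 86 = 2738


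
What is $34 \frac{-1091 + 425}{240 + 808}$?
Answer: $- \frac{5661}{262} \approx -21.607$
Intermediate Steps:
$34 \frac{-1091 + 425}{240 + 808} = 34 \left(- \frac{666}{1048}\right) = 34 \left(\left(-666\right) \frac{1}{1048}\right) = 34 \left(- \frac{333}{524}\right) = - \frac{5661}{262}$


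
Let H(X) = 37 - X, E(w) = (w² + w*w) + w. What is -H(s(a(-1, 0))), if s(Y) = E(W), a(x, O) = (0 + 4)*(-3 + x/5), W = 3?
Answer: -16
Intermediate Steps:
E(w) = w + 2*w² (E(w) = (w² + w²) + w = 2*w² + w = w + 2*w²)
a(x, O) = -12 + 4*x/5 (a(x, O) = 4*(-3 + x*(⅕)) = 4*(-3 + x/5) = -12 + 4*x/5)
s(Y) = 21 (s(Y) = 3*(1 + 2*3) = 3*(1 + 6) = 3*7 = 21)
-H(s(a(-1, 0))) = -(37 - 1*21) = -(37 - 21) = -1*16 = -16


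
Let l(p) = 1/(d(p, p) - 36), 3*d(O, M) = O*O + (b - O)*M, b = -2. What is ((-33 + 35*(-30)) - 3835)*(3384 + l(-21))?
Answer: -183065173/11 ≈ -1.6642e+7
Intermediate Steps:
d(O, M) = O**2/3 + M*(-2 - O)/3 (d(O, M) = (O*O + (-2 - O)*M)/3 = (O**2 + M*(-2 - O))/3 = O**2/3 + M*(-2 - O)/3)
l(p) = 1/(-36 - 2*p/3) (l(p) = 1/((-2*p/3 + p**2/3 - p*p/3) - 36) = 1/((-2*p/3 + p**2/3 - p**2/3) - 36) = 1/(-2*p/3 - 36) = 1/(-36 - 2*p/3))
((-33 + 35*(-30)) - 3835)*(3384 + l(-21)) = ((-33 + 35*(-30)) - 3835)*(3384 + 3/(2*(-54 - 1*(-21)))) = ((-33 - 1050) - 3835)*(3384 + 3/(2*(-54 + 21))) = (-1083 - 3835)*(3384 + (3/2)/(-33)) = -4918*(3384 + (3/2)*(-1/33)) = -4918*(3384 - 1/22) = -4918*74447/22 = -183065173/11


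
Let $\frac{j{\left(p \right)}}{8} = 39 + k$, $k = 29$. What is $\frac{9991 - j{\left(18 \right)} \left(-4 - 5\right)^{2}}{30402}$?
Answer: $- \frac{34073}{30402} \approx -1.1207$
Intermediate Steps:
$j{\left(p \right)} = 544$ ($j{\left(p \right)} = 8 \left(39 + 29\right) = 8 \cdot 68 = 544$)
$\frac{9991 - j{\left(18 \right)} \left(-4 - 5\right)^{2}}{30402} = \frac{9991 - 544 \left(-4 - 5\right)^{2}}{30402} = \left(9991 - 544 \left(-9\right)^{2}\right) \frac{1}{30402} = \left(9991 - 544 \cdot 81\right) \frac{1}{30402} = \left(9991 - 44064\right) \frac{1}{30402} = \left(-34073\right) \frac{1}{30402} = - \frac{34073}{30402}$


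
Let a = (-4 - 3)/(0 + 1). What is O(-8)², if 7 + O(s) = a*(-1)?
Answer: 0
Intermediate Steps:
a = -7 (a = -7/1 = -7*1 = -7)
O(s) = 0 (O(s) = -7 - 7*(-1) = -7 + 7 = 0)
O(-8)² = 0² = 0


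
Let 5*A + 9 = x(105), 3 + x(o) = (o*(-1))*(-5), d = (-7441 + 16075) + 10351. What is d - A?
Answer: 94412/5 ≈ 18882.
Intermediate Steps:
d = 18985 (d = 8634 + 10351 = 18985)
x(o) = -3 + 5*o (x(o) = -3 + (o*(-1))*(-5) = -3 - o*(-5) = -3 + 5*o)
A = 513/5 (A = -9/5 + (-3 + 5*105)/5 = -9/5 + (-3 + 525)/5 = -9/5 + (1/5)*522 = -9/5 + 522/5 = 513/5 ≈ 102.60)
d - A = 18985 - 1*513/5 = 18985 - 513/5 = 94412/5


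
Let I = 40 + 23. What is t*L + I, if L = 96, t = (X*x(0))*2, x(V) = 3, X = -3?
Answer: -1665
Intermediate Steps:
I = 63
t = -18 (t = -3*3*2 = -9*2 = -18)
t*L + I = -18*96 + 63 = -1728 + 63 = -1665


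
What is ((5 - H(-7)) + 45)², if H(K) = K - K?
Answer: 2500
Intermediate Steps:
H(K) = 0
((5 - H(-7)) + 45)² = ((5 - 1*0) + 45)² = ((5 + 0) + 45)² = (5 + 45)² = 50² = 2500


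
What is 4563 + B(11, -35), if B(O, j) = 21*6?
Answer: 4689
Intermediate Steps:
B(O, j) = 126
4563 + B(11, -35) = 4563 + 126 = 4689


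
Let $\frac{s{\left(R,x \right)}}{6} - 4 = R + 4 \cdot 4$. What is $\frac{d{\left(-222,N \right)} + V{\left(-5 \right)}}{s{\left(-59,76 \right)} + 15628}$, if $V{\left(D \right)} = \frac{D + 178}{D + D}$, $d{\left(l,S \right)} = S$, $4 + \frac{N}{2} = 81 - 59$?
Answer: $\frac{187}{153940} \approx 0.0012148$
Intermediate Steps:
$N = 36$ ($N = -8 + 2 \left(81 - 59\right) = -8 + 2 \cdot 22 = -8 + 44 = 36$)
$V{\left(D \right)} = \frac{178 + D}{2 D}$
$s{\left(R,x \right)} = 120 + 6 R$ ($s{\left(R,x \right)} = 24 + 6 \left(R + 4 \cdot 4\right) = 24 + 6 \left(R + 16\right) = 24 + 6 \left(16 + R\right) = 24 + \left(96 + 6 R\right) = 120 + 6 R$)
$\frac{d{\left(-222,N \right)} + V{\left(-5 \right)}}{s{\left(-59,76 \right)} + 15628} = \frac{36 + \frac{178 - 5}{2 \left(-5\right)}}{\left(120 + 6 \left(-59\right)\right) + 15628} = \frac{36 + \frac{1}{2} \left(- \frac{1}{5}\right) 173}{\left(120 - 354\right) + 15628} = \frac{36 - \frac{173}{10}}{-234 + 15628} = \frac{187}{10 \cdot 15394} = \frac{187}{10} \cdot \frac{1}{15394} = \frac{187}{153940}$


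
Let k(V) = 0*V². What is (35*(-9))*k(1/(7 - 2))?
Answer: 0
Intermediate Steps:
k(V) = 0
(35*(-9))*k(1/(7 - 2)) = (35*(-9))*0 = -315*0 = 0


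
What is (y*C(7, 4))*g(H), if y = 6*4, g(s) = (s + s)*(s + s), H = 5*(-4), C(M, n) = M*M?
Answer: 1881600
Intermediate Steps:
C(M, n) = M²
H = -20
g(s) = 4*s² (g(s) = (2*s)*(2*s) = 4*s²)
y = 24
(y*C(7, 4))*g(H) = (24*7²)*(4*(-20)²) = (24*49)*(4*400) = 1176*1600 = 1881600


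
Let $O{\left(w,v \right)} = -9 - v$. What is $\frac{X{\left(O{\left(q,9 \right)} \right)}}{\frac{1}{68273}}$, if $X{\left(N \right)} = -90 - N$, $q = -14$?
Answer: $-4915656$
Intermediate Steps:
$\frac{X{\left(O{\left(q,9 \right)} \right)}}{\frac{1}{68273}} = \frac{-90 - \left(-9 - 9\right)}{\frac{1}{68273}} = \left(-90 - \left(-9 - 9\right)\right) \frac{1}{\frac{1}{68273}} = \left(-90 - -18\right) 68273 = \left(-90 + 18\right) 68273 = \left(-72\right) 68273 = -4915656$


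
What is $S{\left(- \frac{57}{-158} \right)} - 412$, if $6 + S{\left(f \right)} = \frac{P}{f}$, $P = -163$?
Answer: $- \frac{49580}{57} \approx -869.82$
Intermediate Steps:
$S{\left(f \right)} = -6 - \frac{163}{f}$
$S{\left(- \frac{57}{-158} \right)} - 412 = \left(-6 - \frac{163}{\left(-57\right) \frac{1}{-158}}\right) - 412 = \left(-6 - \frac{163}{\left(-57\right) \left(- \frac{1}{158}\right)}\right) - 412 = \left(-6 - \frac{163}{\frac{57}{158}}\right) - 412 = \left(-6 - \frac{25754}{57}\right) - 412 = - \frac{26096}{57} - 412 = - \frac{49580}{57}$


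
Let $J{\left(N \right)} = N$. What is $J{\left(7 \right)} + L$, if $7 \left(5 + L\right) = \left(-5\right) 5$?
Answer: $- \frac{11}{7} \approx -1.5714$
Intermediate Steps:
$L = - \frac{60}{7}$ ($L = -5 + \frac{\left(-5\right) 5}{7} = -5 + \frac{1}{7} \left(-25\right) = -5 - \frac{25}{7} = - \frac{60}{7} \approx -8.5714$)
$J{\left(7 \right)} + L = 7 - \frac{60}{7} = - \frac{11}{7}$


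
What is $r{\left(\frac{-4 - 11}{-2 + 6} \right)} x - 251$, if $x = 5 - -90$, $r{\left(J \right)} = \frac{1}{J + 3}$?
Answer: $- \frac{1133}{3} \approx -377.67$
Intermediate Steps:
$r{\left(J \right)} = \frac{1}{3 + J}$
$x = 95$ ($x = 5 + 90 = 95$)
$r{\left(\frac{-4 - 11}{-2 + 6} \right)} x - 251 = \frac{1}{3 + \frac{-4 - 11}{-2 + 6}} \cdot 95 - 251 = \frac{1}{3 - \frac{15}{4}} \cdot 95 - 251 = \frac{1}{- \frac{3}{4}} \cdot 95 - 251 = \left(- \frac{4}{3}\right) 95 - 251 = - \frac{380}{3} - 251 = - \frac{1133}{3}$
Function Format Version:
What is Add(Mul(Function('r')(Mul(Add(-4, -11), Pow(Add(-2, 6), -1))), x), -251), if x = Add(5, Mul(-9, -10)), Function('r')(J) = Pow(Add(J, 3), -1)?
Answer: Rational(-1133, 3) ≈ -377.67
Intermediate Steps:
Function('r')(J) = Pow(Add(3, J), -1)
x = 95 (x = Add(5, 90) = 95)
Add(Mul(Function('r')(Mul(Add(-4, -11), Pow(Add(-2, 6), -1))), x), -251) = Add(Mul(Pow(Add(3, Mul(Add(-4, -11), Pow(Add(-2, 6), -1))), -1), 95), -251) = Add(Mul(Pow(Add(3, Mul(-15, Pow(4, -1))), -1), 95), -251) = Add(Mul(Pow(Add(3, Mul(-15, Rational(1, 4))), -1), 95), -251) = Add(Mul(Pow(Add(3, Rational(-15, 4)), -1), 95), -251) = Add(Mul(Pow(Rational(-3, 4), -1), 95), -251) = Add(Mul(Rational(-4, 3), 95), -251) = Add(Rational(-380, 3), -251) = Rational(-1133, 3)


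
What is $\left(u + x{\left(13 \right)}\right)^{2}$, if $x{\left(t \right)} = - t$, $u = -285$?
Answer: $88804$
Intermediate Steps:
$\left(u + x{\left(13 \right)}\right)^{2} = \left(-285 - 13\right)^{2} = \left(-298\right)^{2} = 88804$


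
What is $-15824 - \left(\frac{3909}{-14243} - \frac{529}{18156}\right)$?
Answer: $- \frac{4091943141841}{258595908} \approx -15824.0$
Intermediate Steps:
$-15824 - \left(\frac{3909}{-14243} - \frac{529}{18156}\right) = -15824 - \left(3909 \left(- \frac{1}{14243}\right) - \frac{529}{18156}\right) = -15824 - \left(- \frac{3909}{14243} - \frac{529}{18156}\right) = -15824 - - \frac{78506351}{258595908} = -15824 + \frac{78506351}{258595908} = - \frac{4091943141841}{258595908}$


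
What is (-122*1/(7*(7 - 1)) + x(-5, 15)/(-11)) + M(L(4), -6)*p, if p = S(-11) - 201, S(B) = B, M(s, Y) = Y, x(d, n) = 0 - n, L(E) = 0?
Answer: 293476/231 ≈ 1270.5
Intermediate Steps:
x(d, n) = -n
p = -212 (p = -11 - 201 = -212)
(-122*1/(7*(7 - 1)) + x(-5, 15)/(-11)) + M(L(4), -6)*p = (-122*1/(7*(7 - 1)) - 1*15/(-11)) - 6*(-212) = (-122/(6*7) - 15*(-1/11)) + 1272 = (-122/42 + 15/11) + 1272 = (-122*1/42 + 15/11) + 1272 = (-61/21 + 15/11) + 1272 = -356/231 + 1272 = 293476/231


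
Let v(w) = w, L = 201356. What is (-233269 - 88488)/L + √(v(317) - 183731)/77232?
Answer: -321757/201356 + I*√183414/77232 ≈ -1.5979 + 0.0055452*I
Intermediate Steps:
(-233269 - 88488)/L + √(v(317) - 183731)/77232 = (-233269 - 88488)/201356 + √(317 - 183731)/77232 = -321757*1/201356 + √(-183414)*(1/77232) = -321757/201356 + (I*√183414)*(1/77232) = -321757/201356 + I*√183414/77232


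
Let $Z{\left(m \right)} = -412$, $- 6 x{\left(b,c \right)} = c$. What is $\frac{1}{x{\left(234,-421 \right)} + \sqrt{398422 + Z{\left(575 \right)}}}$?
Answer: $- \frac{2526}{14151119} + \frac{36 \sqrt{398010}}{14151119} \approx 0.0014264$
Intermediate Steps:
$x{\left(b,c \right)} = - \frac{c}{6}$
$\frac{1}{x{\left(234,-421 \right)} + \sqrt{398422 + Z{\left(575 \right)}}} = \frac{1}{\left(- \frac{1}{6}\right) \left(-421\right) + \sqrt{398422 - 412}} = \frac{1}{\frac{421}{6} + \sqrt{398010}}$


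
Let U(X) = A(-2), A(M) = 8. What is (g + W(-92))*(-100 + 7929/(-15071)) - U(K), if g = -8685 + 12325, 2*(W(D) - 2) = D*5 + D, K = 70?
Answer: -5099708182/15071 ≈ -3.3838e+5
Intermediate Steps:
U(X) = 8
W(D) = 2 + 3*D (W(D) = 2 + (D*5 + D)/2 = 2 + (5*D + D)/2 = 2 + (6*D)/2 = 2 + 3*D)
g = 3640
(g + W(-92))*(-100 + 7929/(-15071)) - U(K) = (3640 + (2 + 3*(-92)))*(-100 + 7929/(-15071)) - 1*8 = (3640 + (2 - 276))*(-100 + 7929*(-1/15071)) - 8 = (3640 - 274)*(-100 - 7929/15071) - 8 = 3366*(-1515029/15071) - 8 = -5099587614/15071 - 8 = -5099708182/15071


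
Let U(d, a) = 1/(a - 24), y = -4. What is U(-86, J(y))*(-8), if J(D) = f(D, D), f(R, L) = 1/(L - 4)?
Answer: 64/193 ≈ 0.33161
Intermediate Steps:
f(R, L) = 1/(-4 + L)
J(D) = 1/(-4 + D)
U(d, a) = 1/(-24 + a)
U(-86, J(y))*(-8) = -8/(-24 + 1/(-4 - 4)) = -8/(-24 + 1/(-8)) = -8/(-24 - 1/8) = -8/(-193/8) = -8/193*(-8) = 64/193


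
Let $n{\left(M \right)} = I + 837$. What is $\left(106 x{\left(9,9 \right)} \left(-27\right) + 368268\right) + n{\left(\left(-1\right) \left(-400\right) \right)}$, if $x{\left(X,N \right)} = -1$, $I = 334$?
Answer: $372301$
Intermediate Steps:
$n{\left(M \right)} = 1171$ ($n{\left(M \right)} = 334 + 837 = 1171$)
$\left(106 x{\left(9,9 \right)} \left(-27\right) + 368268\right) + n{\left(\left(-1\right) \left(-400\right) \right)} = \left(106 \left(-1\right) \left(-27\right) + 368268\right) + 1171 = \left(\left(-106\right) \left(-27\right) + 368268\right) + 1171 = \left(2862 + 368268\right) + 1171 = 371130 + 1171 = 372301$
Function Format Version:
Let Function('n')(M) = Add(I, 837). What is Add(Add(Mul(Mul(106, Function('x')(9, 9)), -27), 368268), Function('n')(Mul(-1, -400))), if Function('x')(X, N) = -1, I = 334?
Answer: 372301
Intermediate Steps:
Function('n')(M) = 1171 (Function('n')(M) = Add(334, 837) = 1171)
Add(Add(Mul(Mul(106, Function('x')(9, 9)), -27), 368268), Function('n')(Mul(-1, -400))) = Add(Add(Mul(Mul(106, -1), -27), 368268), 1171) = Add(Add(Mul(-106, -27), 368268), 1171) = Add(Add(2862, 368268), 1171) = Add(371130, 1171) = 372301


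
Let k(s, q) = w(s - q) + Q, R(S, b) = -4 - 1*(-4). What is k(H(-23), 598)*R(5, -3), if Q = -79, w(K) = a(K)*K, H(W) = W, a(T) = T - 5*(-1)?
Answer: 0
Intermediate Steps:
R(S, b) = 0 (R(S, b) = -4 + 4 = 0)
a(T) = 5 + T (a(T) = T + 5 = 5 + T)
w(K) = K*(5 + K) (w(K) = (5 + K)*K = K*(5 + K))
k(s, q) = -79 + (s - q)*(5 + s - q) (k(s, q) = (s - q)*(5 + (s - q)) - 79 = (s - q)*(5 + s - q) - 79 = -79 + (s - q)*(5 + s - q))
k(H(-23), 598)*R(5, -3) = (-79 - (598 - 1*(-23))*(5 - 23 - 1*598))*0 = (-79 - (598 + 23)*(5 - 23 - 598))*0 = (-79 - 1*621*(-616))*0 = (-79 + 382536)*0 = 382457*0 = 0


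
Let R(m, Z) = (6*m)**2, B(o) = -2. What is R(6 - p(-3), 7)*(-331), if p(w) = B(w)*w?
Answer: 0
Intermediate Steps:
p(w) = -2*w
R(m, Z) = 36*m**2
R(6 - p(-3), 7)*(-331) = (36*(6 - (-2)*(-3))**2)*(-331) = (36*(6 - 1*6)**2)*(-331) = (36*(6 - 6)**2)*(-331) = (36*0**2)*(-331) = (36*0)*(-331) = 0*(-331) = 0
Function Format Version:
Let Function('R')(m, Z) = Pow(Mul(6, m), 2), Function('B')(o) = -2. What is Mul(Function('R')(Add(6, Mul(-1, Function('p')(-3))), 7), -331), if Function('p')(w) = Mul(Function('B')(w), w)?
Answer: 0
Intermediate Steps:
Function('p')(w) = Mul(-2, w)
Function('R')(m, Z) = Mul(36, Pow(m, 2))
Mul(Function('R')(Add(6, Mul(-1, Function('p')(-3))), 7), -331) = Mul(Mul(36, Pow(Add(6, Mul(-1, Mul(-2, -3))), 2)), -331) = Mul(Mul(36, Pow(Add(6, Mul(-1, 6)), 2)), -331) = Mul(Mul(36, Pow(Add(6, -6), 2)), -331) = Mul(Mul(36, Pow(0, 2)), -331) = Mul(Mul(36, 0), -331) = Mul(0, -331) = 0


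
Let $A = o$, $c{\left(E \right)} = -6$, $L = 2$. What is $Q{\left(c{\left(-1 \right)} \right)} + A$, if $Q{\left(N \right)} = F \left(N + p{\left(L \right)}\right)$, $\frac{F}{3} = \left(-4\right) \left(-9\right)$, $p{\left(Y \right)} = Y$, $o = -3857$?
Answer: $-4289$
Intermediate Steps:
$A = -3857$
$F = 108$ ($F = 3 \left(\left(-4\right) \left(-9\right)\right) = 3 \cdot 36 = 108$)
$Q{\left(N \right)} = 216 + 108 N$ ($Q{\left(N \right)} = 108 \left(N + 2\right) = 108 \left(2 + N\right) = 216 + 108 N$)
$Q{\left(c{\left(-1 \right)} \right)} + A = \left(216 + 108 \left(-6\right)\right) - 3857 = \left(216 - 648\right) - 3857 = -432 - 3857 = -4289$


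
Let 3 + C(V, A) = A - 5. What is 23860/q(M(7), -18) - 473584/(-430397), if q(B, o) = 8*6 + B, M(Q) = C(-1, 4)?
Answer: 233866139/430397 ≈ 543.37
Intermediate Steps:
C(V, A) = -8 + A (C(V, A) = -3 + (A - 5) = -3 + (-5 + A) = -8 + A)
M(Q) = -4 (M(Q) = -8 + 4 = -4)
q(B, o) = 48 + B
23860/q(M(7), -18) - 473584/(-430397) = 23860/(48 - 4) - 473584/(-430397) = 23860/44 - 473584*(-1/430397) = 23860*(1/44) + 473584/430397 = 5965/11 + 473584/430397 = 233866139/430397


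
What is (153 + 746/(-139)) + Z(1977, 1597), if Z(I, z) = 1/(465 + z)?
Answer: 42314441/286618 ≈ 147.63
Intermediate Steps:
(153 + 746/(-139)) + Z(1977, 1597) = (153 + 746/(-139)) + 1/(465 + 1597) = (153 - 1/139*746) + 1/2062 = (153 - 746/139) + 1/2062 = 20521/139 + 1/2062 = 42314441/286618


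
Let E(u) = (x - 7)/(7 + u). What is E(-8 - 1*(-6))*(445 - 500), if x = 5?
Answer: 22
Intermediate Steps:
E(u) = -2/(7 + u) (E(u) = (5 - 7)/(7 + u) = -2/(7 + u))
E(-8 - 1*(-6))*(445 - 500) = (-2/(7 + (-8 - 1*(-6))))*(445 - 500) = -2/(7 + (-8 + 6))*(-55) = -2/(7 - 2)*(-55) = -2/5*(-55) = -2*⅕*(-55) = -⅖*(-55) = 22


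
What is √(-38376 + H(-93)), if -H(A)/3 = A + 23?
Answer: I*√38166 ≈ 195.36*I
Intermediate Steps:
H(A) = -69 - 3*A (H(A) = -3*(A + 23) = -3*(23 + A) = -69 - 3*A)
√(-38376 + H(-93)) = √(-38376 + (-69 - 3*(-93))) = √(-38376 + (-69 + 279)) = √(-38376 + 210) = √(-38166) = I*√38166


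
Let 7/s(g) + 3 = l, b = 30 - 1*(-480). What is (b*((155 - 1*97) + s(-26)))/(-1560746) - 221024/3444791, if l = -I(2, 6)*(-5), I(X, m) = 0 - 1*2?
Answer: -2898436119011/34946884531559 ≈ -0.082938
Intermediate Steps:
I(X, m) = -2 (I(X, m) = 0 - 2 = -2)
b = 510 (b = 30 + 480 = 510)
l = -10 (l = -1*(-2)*(-5) = 2*(-5) = -10)
s(g) = -7/13 (s(g) = 7/(-3 - 10) = 7/(-13) = 7*(-1/13) = -7/13)
(b*((155 - 1*97) + s(-26)))/(-1560746) - 221024/3444791 = (510*((155 - 1*97) - 7/13))/(-1560746) - 221024/3444791 = (510*((155 - 97) - 7/13))*(-1/1560746) - 221024*1/3444791 = (510*(58 - 7/13))*(-1/1560746) - 221024/3444791 = (510*(747/13))*(-1/1560746) - 221024/3444791 = (380970/13)*(-1/1560746) - 221024/3444791 = -190485/10144849 - 221024/3444791 = -2898436119011/34946884531559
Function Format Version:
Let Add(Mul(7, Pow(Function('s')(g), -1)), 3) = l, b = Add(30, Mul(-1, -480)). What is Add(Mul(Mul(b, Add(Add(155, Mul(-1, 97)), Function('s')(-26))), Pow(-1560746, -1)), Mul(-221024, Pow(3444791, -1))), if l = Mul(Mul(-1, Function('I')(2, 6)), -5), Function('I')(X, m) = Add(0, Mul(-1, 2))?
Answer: Rational(-2898436119011, 34946884531559) ≈ -0.082938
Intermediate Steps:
Function('I')(X, m) = -2 (Function('I')(X, m) = Add(0, -2) = -2)
b = 510 (b = Add(30, 480) = 510)
l = -10 (l = Mul(Mul(-1, -2), -5) = Mul(2, -5) = -10)
Function('s')(g) = Rational(-7, 13) (Function('s')(g) = Mul(7, Pow(Add(-3, -10), -1)) = Mul(7, Pow(-13, -1)) = Mul(7, Rational(-1, 13)) = Rational(-7, 13))
Add(Mul(Mul(b, Add(Add(155, Mul(-1, 97)), Function('s')(-26))), Pow(-1560746, -1)), Mul(-221024, Pow(3444791, -1))) = Add(Mul(Mul(510, Add(Add(155, Mul(-1, 97)), Rational(-7, 13))), Pow(-1560746, -1)), Mul(-221024, Pow(3444791, -1))) = Add(Mul(Mul(510, Add(Add(155, -97), Rational(-7, 13))), Rational(-1, 1560746)), Mul(-221024, Rational(1, 3444791))) = Add(Mul(Mul(510, Add(58, Rational(-7, 13))), Rational(-1, 1560746)), Rational(-221024, 3444791)) = Add(Mul(Mul(510, Rational(747, 13)), Rational(-1, 1560746)), Rational(-221024, 3444791)) = Add(Mul(Rational(380970, 13), Rational(-1, 1560746)), Rational(-221024, 3444791)) = Add(Rational(-190485, 10144849), Rational(-221024, 3444791)) = Rational(-2898436119011, 34946884531559)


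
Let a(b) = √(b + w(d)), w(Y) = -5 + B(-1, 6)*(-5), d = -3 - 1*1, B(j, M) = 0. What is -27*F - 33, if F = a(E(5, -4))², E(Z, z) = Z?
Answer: -33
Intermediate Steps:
d = -4 (d = -3 - 1 = -4)
w(Y) = -5 (w(Y) = -5 + 0*(-5) = -5 + 0 = -5)
a(b) = √(-5 + b) (a(b) = √(b - 5) = √(-5 + b))
F = 0 (F = (√(-5 + 5))² = (√0)² = 0² = 0)
-27*F - 33 = -27*0 - 33 = 0 - 33 = -33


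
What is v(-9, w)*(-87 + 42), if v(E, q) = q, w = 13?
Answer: -585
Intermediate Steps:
v(-9, w)*(-87 + 42) = 13*(-87 + 42) = 13*(-45) = -585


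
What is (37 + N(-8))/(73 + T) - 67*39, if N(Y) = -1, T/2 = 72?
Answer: -566985/217 ≈ -2612.8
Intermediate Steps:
T = 144 (T = 2*72 = 144)
(37 + N(-8))/(73 + T) - 67*39 = (37 - 1)/(73 + 144) - 67*39 = 36/217 - 2613 = -566985/217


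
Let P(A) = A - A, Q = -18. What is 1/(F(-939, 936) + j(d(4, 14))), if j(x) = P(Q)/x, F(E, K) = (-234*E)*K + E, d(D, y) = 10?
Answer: 1/205662597 ≈ 4.8623e-9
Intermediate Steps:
P(A) = 0
F(E, K) = E - 234*E*K (F(E, K) = -234*E*K + E = E - 234*E*K)
j(x) = 0 (j(x) = 0/x = 0)
1/(F(-939, 936) + j(d(4, 14))) = 1/(-939*(1 - 234*936) + 0) = 1/(-939*(1 - 219024) + 0) = 1/(-939*(-219023) + 0) = 1/(205662597 + 0) = 1/205662597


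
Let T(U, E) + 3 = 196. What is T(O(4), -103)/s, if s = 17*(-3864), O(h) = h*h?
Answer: -193/65688 ≈ -0.0029381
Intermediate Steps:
O(h) = h²
T(U, E) = 193 (T(U, E) = -3 + 196 = 193)
s = -65688
T(O(4), -103)/s = 193/(-65688) = 193*(-1/65688) = -193/65688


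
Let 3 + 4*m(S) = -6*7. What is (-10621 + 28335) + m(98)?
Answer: 70811/4 ≈ 17703.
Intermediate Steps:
m(S) = -45/4 (m(S) = -¾ + (-6*7)/4 = -¾ + (¼)*(-42) = -¾ - 21/2 = -45/4)
(-10621 + 28335) + m(98) = (-10621 + 28335) - 45/4 = 17714 - 45/4 = 70811/4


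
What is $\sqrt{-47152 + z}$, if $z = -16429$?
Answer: $i \sqrt{63581} \approx 252.15 i$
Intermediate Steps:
$\sqrt{-47152 + z} = \sqrt{-47152 - 16429} = \sqrt{-63581} = i \sqrt{63581}$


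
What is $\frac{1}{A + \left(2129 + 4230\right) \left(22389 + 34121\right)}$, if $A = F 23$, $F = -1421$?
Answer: $\frac{1}{359314407} \approx 2.7831 \cdot 10^{-9}$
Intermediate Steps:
$A = -32683$ ($A = \left(-1421\right) 23 = -32683$)
$\frac{1}{A + \left(2129 + 4230\right) \left(22389 + 34121\right)} = \frac{1}{-32683 + \left(2129 + 4230\right) \left(22389 + 34121\right)} = \frac{1}{-32683 + 6359 \cdot 56510} = \frac{1}{-32683 + 359347090} = \frac{1}{359314407}$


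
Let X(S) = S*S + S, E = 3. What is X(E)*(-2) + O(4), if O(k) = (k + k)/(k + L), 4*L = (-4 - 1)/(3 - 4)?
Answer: -472/21 ≈ -22.476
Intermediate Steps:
L = 5/4 (L = ((-4 - 1)/(3 - 4))/4 = (-5/(-1))/4 = (-5*(-1))/4 = (1/4)*5 = 5/4 ≈ 1.2500)
X(S) = S + S**2 (X(S) = S**2 + S = S + S**2)
O(k) = 2*k/(5/4 + k) (O(k) = (k + k)/(k + 5/4) = (2*k)/(5/4 + k) = 2*k/(5/4 + k))
X(E)*(-2) + O(4) = (3*(1 + 3))*(-2) + 8*4/(5 + 4*4) = (3*4)*(-2) + 8*4/(5 + 16) = 12*(-2) + 8*4/21 = -24 + 8*4*(1/21) = -24 + 32/21 = -472/21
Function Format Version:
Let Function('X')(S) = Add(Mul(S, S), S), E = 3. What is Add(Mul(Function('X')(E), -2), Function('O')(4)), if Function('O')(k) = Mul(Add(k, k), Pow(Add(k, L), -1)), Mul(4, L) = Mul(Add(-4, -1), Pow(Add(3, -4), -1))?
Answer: Rational(-472, 21) ≈ -22.476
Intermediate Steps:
L = Rational(5, 4) (L = Mul(Rational(1, 4), Mul(Add(-4, -1), Pow(Add(3, -4), -1))) = Mul(Rational(1, 4), Mul(-5, Pow(-1, -1))) = Mul(Rational(1, 4), Mul(-5, -1)) = Mul(Rational(1, 4), 5) = Rational(5, 4) ≈ 1.2500)
Function('X')(S) = Add(S, Pow(S, 2)) (Function('X')(S) = Add(Pow(S, 2), S) = Add(S, Pow(S, 2)))
Function('O')(k) = Mul(2, k, Pow(Add(Rational(5, 4), k), -1)) (Function('O')(k) = Mul(Add(k, k), Pow(Add(k, Rational(5, 4)), -1)) = Mul(Mul(2, k), Pow(Add(Rational(5, 4), k), -1)) = Mul(2, k, Pow(Add(Rational(5, 4), k), -1)))
Add(Mul(Function('X')(E), -2), Function('O')(4)) = Add(Mul(Mul(3, Add(1, 3)), -2), Mul(8, 4, Pow(Add(5, Mul(4, 4)), -1))) = Add(Mul(Mul(3, 4), -2), Mul(8, 4, Pow(Add(5, 16), -1))) = Add(Mul(12, -2), Mul(8, 4, Pow(21, -1))) = Add(-24, Mul(8, 4, Rational(1, 21))) = Add(-24, Rational(32, 21)) = Rational(-472, 21)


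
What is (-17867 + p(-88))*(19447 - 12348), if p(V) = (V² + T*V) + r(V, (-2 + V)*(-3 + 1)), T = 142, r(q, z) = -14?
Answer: -160671667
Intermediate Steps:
p(V) = -14 + V² + 142*V (p(V) = (V² + 142*V) - 14 = -14 + V² + 142*V)
(-17867 + p(-88))*(19447 - 12348) = (-17867 + (-14 + (-88)² + 142*(-88)))*(19447 - 12348) = (-17867 + (-14 + 7744 - 12496))*7099 = (-17867 - 4766)*7099 = -22633*7099 = -160671667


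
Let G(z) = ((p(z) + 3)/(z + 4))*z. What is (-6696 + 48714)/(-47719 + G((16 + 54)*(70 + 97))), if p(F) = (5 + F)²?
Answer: 245679246/799159335667 ≈ 0.00030742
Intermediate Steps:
G(z) = z*(3 + (5 + z)²)/(4 + z) (G(z) = (((5 + z)² + 3)/(z + 4))*z = ((3 + (5 + z)²)/(4 + z))*z = z*(3 + (5 + z)²)/(4 + z))
(-6696 + 48714)/(-47719 + G((16 + 54)*(70 + 97))) = (-6696 + 48714)/(-47719 + ((16 + 54)*(70 + 97))*(3 + (5 + (16 + 54)*(70 + 97))²)/(4 + (16 + 54)*(70 + 97))) = 42018/(-47719 + (70*167)*(3 + (5 + 70*167)²)/(4 + 70*167)) = 42018/(-47719 + 11690*(3 + (5 + 11690)²)/(4 + 11690)) = 42018/(-47719 + 11690*(3 + 11695²)/11694) = 42018/(-47719 + 11690*(1/11694)*(3 + 136773025)) = 42018/(-47719 + 11690*(1/11694)*136773028) = 42018/(-47719 + 799438348660/5847) = 42018/(799159335667/5847) = 42018*(5847/799159335667) = 245679246/799159335667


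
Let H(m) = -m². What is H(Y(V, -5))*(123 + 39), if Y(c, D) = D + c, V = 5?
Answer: 0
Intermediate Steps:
H(Y(V, -5))*(123 + 39) = (-(-5 + 5)²)*(123 + 39) = -1*0²*162 = -1*0*162 = 0*162 = 0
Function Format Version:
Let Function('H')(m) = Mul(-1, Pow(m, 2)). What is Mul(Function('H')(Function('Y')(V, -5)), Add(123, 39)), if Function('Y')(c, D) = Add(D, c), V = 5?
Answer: 0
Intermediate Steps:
Mul(Function('H')(Function('Y')(V, -5)), Add(123, 39)) = Mul(Mul(-1, Pow(Add(-5, 5), 2)), Add(123, 39)) = Mul(Mul(-1, Pow(0, 2)), 162) = Mul(Mul(-1, 0), 162) = Mul(0, 162) = 0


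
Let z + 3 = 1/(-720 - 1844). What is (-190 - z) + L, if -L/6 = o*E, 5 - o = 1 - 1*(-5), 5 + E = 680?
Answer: 9904733/2564 ≈ 3863.0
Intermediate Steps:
E = 675 (E = -5 + 680 = 675)
o = -1 (o = 5 - (1 - 1*(-5)) = 5 - (1 + 5) = 5 - 1*6 = 5 - 6 = -1)
z = -7693/2564 (z = -3 + 1/(-720 - 1844) = -3 + 1/(-2564) = -3 - 1/2564 = -7693/2564 ≈ -3.0004)
L = 4050 (L = -(-6)*675 = -6*(-675) = 4050)
(-190 - z) + L = (-190 - 1*(-7693/2564)) + 4050 = (-190 + 7693/2564) + 4050 = -479467/2564 + 4050 = 9904733/2564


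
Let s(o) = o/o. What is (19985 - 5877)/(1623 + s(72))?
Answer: 3527/406 ≈ 8.6872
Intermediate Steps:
s(o) = 1
(19985 - 5877)/(1623 + s(72)) = (19985 - 5877)/(1623 + 1) = 14108/1624 = 14108*(1/1624) = 3527/406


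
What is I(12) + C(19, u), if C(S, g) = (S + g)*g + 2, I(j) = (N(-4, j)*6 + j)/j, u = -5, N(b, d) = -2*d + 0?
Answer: -79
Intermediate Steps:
N(b, d) = -2*d
I(j) = -11 (I(j) = (-2*j*6 + j)/j = (-12*j + j)/j = (-11*j)/j = -11)
C(S, g) = 2 + g*(S + g) (C(S, g) = g*(S + g) + 2 = 2 + g*(S + g))
I(12) + C(19, u) = -11 + (2 + (-5)² + 19*(-5)) = -11 + (2 + 25 - 95) = -11 - 68 = -79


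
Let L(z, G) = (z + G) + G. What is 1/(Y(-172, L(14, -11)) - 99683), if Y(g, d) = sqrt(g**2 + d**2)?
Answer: -99683/9936670841 - 4*sqrt(1853)/9936670841 ≈ -1.0049e-5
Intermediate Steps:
L(z, G) = z + 2*G (L(z, G) = (G + z) + G = z + 2*G)
Y(g, d) = sqrt(d**2 + g**2)
1/(Y(-172, L(14, -11)) - 99683) = 1/(sqrt((14 + 2*(-11))**2 + (-172)**2) - 99683) = 1/(sqrt((14 - 22)**2 + 29584) - 99683) = 1/(sqrt((-8)**2 + 29584) - 99683) = 1/(sqrt(64 + 29584) - 99683) = 1/(sqrt(29648) - 99683) = 1/(4*sqrt(1853) - 99683) = 1/(-99683 + 4*sqrt(1853))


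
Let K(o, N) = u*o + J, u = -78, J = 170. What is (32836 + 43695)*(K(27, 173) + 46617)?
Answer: 3419481611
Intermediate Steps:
K(o, N) = 170 - 78*o (K(o, N) = -78*o + 170 = 170 - 78*o)
(32836 + 43695)*(K(27, 173) + 46617) = (32836 + 43695)*((170 - 78*27) + 46617) = 76531*((170 - 2106) + 46617) = 76531*(-1936 + 46617) = 76531*44681 = 3419481611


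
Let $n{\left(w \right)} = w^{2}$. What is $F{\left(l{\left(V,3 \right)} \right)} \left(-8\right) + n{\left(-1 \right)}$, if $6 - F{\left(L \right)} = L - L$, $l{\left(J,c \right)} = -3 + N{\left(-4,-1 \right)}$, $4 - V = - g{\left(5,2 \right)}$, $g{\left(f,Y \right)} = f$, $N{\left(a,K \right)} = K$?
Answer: $-47$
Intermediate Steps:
$V = 9$ ($V = 4 - \left(-1\right) 5 = 4 - -5 = 4 + 5 = 9$)
$l{\left(J,c \right)} = -4$ ($l{\left(J,c \right)} = -3 - 1 = -4$)
$F{\left(L \right)} = 6$ ($F{\left(L \right)} = 6 - \left(L - L\right) = 6 - 0 = 6 + 0 = 6$)
$F{\left(l{\left(V,3 \right)} \right)} \left(-8\right) + n{\left(-1 \right)} = 6 \left(-8\right) + \left(-1\right)^{2} = -48 + 1 = -47$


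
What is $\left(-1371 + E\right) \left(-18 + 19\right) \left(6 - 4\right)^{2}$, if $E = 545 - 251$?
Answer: $-4308$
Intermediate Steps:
$E = 294$ ($E = 545 - 251 = 294$)
$\left(-1371 + E\right) \left(-18 + 19\right) \left(6 - 4\right)^{2} = \left(-1371 + 294\right) \left(-18 + 19\right) \left(6 - 4\right)^{2} = - 1077 \cdot 1 \cdot 2^{2} = - 1077 \cdot 1 \cdot 4 = \left(-1077\right) 4 = -4308$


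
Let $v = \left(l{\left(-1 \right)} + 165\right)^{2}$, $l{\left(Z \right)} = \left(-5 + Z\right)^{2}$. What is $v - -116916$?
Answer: $157317$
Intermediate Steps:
$v = 40401$ ($v = \left(\left(-5 - 1\right)^{2} + 165\right)^{2} = \left(\left(-6\right)^{2} + 165\right)^{2} = \left(36 + 165\right)^{2} = 201^{2} = 40401$)
$v - -116916 = 40401 - -116916 = 40401 + 116916 = 157317$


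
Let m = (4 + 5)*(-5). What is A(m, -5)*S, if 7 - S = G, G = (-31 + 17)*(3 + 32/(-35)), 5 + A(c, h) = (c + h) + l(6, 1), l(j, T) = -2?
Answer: -10317/5 ≈ -2063.4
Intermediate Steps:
m = -45 (m = 9*(-5) = -45)
A(c, h) = -7 + c + h (A(c, h) = -5 + ((c + h) - 2) = -5 + (-2 + c + h) = -7 + c + h)
G = -146/5 (G = -14*(3 + 32*(-1/35)) = -14*(3 - 32/35) = -14*73/35 = -146/5 ≈ -29.200)
S = 181/5 (S = 7 - 1*(-146/5) = 7 + 146/5 = 181/5 ≈ 36.200)
A(m, -5)*S = (-7 - 45 - 5)*(181/5) = -57*181/5 = -10317/5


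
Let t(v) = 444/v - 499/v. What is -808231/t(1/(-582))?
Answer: -808231/32010 ≈ -25.249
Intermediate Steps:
t(v) = -55/v
-808231/t(1/(-582)) = -808231/((-55/(1/(-582)))) = -808231/((-55/(-1/582))) = -808231/((-55*(-582))) = -808231/32010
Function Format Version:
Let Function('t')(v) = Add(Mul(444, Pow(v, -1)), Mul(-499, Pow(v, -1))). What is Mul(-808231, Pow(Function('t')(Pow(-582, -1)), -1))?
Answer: Rational(-808231, 32010) ≈ -25.249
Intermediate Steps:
Function('t')(v) = Mul(-55, Pow(v, -1))
Mul(-808231, Pow(Function('t')(Pow(-582, -1)), -1)) = Mul(-808231, Pow(Mul(-55, Pow(Pow(-582, -1), -1)), -1)) = Mul(-808231, Pow(Mul(-55, Pow(Rational(-1, 582), -1)), -1)) = Mul(-808231, Pow(Mul(-55, -582), -1)) = Mul(-808231, Pow(32010, -1)) = Mul(-808231, Rational(1, 32010)) = Rational(-808231, 32010)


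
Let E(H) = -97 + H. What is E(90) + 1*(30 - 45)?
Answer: -22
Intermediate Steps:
E(90) + 1*(30 - 45) = (-97 + 90) + 1*(30 - 45) = -7 + 1*(-15) = -7 - 15 = -22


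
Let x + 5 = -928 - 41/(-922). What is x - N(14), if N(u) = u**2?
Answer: -1040897/922 ≈ -1129.0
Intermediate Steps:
x = -860185/922 (x = -5 + (-928 - 41/(-922)) = -5 + (-928 - 41*(-1)/922) = -5 + (-928 - 1*(-41/922)) = -5 + (-928 + 41/922) = -5 - 855575/922 = -860185/922 ≈ -932.96)
x - N(14) = -860185/922 - 1*14**2 = -860185/922 - 1*196 = -860185/922 - 196 = -1040897/922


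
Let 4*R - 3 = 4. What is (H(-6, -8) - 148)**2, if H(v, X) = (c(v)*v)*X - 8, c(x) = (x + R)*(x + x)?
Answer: 5253264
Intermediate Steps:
R = 7/4 (R = 3/4 + (1/4)*4 = 3/4 + 1 = 7/4 ≈ 1.7500)
c(x) = 2*x*(7/4 + x) (c(x) = (x + 7/4)*(x + x) = (7/4 + x)*(2*x) = 2*x*(7/4 + x))
H(v, X) = -8 + X*v**2*(7 + 4*v)/2 (H(v, X) = ((v*(7 + 4*v)/2)*v)*X - 8 = (v**2*(7 + 4*v)/2)*X - 8 = X*v**2*(7 + 4*v)/2 - 8 = -8 + X*v**2*(7 + 4*v)/2)
(H(-6, -8) - 148)**2 = ((-8 + (1/2)*(-8)*(-6)**2*(7 + 4*(-6))) - 148)**2 = ((-8 + (1/2)*(-8)*36*(7 - 24)) - 148)**2 = ((-8 + (1/2)*(-8)*36*(-17)) - 148)**2 = ((-8 + 2448) - 148)**2 = (2440 - 148)**2 = 2292**2 = 5253264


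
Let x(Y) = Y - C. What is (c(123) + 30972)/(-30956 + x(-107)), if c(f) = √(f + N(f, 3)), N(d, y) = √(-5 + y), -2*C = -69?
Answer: -61944/62195 - 2*√(123 + I*√2)/62195 ≈ -0.99632 - 2.0502e-6*I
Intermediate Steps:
C = 69/2 (C = -½*(-69) = 69/2 ≈ 34.500)
c(f) = √(f + I*√2) (c(f) = √(f + √(-5 + 3)) = √(f + √(-2)) = √(f + I*√2))
x(Y) = -69/2 + Y (x(Y) = Y - 1*69/2 = Y - 69/2 = -69/2 + Y)
(c(123) + 30972)/(-30956 + x(-107)) = (√(123 + I*√2) + 30972)/(-30956 + (-69/2 - 107)) = (30972 + √(123 + I*√2))/(-30956 - 283/2) = (30972 + √(123 + I*√2))/(-62195/2) = (30972 + √(123 + I*√2))*(-2/62195) = -61944/62195 - 2*√(123 + I*√2)/62195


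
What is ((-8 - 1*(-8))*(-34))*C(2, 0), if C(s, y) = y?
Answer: 0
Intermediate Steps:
((-8 - 1*(-8))*(-34))*C(2, 0) = ((-8 - 1*(-8))*(-34))*0 = ((-8 + 8)*(-34))*0 = (0*(-34))*0 = 0*0 = 0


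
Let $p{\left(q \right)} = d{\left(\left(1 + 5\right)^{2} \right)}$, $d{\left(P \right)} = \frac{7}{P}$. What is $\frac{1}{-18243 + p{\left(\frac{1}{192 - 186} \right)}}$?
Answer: $- \frac{36}{656741} \approx -5.4816 \cdot 10^{-5}$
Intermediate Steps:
$p{\left(q \right)} = \frac{7}{36}$ ($p{\left(q \right)} = \frac{7}{\left(1 + 5\right)^{2}} = \frac{7}{6^{2}} = \frac{7}{36}$)
$\frac{1}{-18243 + p{\left(\frac{1}{192 - 186} \right)}} = \frac{1}{-18243 + \frac{7}{36}} = \frac{1}{- \frac{656741}{36}} = - \frac{36}{656741}$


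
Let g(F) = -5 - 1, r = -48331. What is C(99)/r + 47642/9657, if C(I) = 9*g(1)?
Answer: 2303106980/466732467 ≈ 4.9345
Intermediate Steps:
g(F) = -6
C(I) = -54 (C(I) = 9*(-6) = -54)
C(99)/r + 47642/9657 = -54/(-48331) + 47642/9657 = -54*(-1/48331) + 47642*(1/9657) = 54/48331 + 47642/9657 = 2303106980/466732467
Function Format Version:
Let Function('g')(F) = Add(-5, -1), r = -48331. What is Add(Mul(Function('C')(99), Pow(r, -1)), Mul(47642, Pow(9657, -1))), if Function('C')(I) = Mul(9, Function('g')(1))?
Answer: Rational(2303106980, 466732467) ≈ 4.9345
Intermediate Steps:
Function('g')(F) = -6
Function('C')(I) = -54 (Function('C')(I) = Mul(9, -6) = -54)
Add(Mul(Function('C')(99), Pow(r, -1)), Mul(47642, Pow(9657, -1))) = Add(Mul(-54, Pow(-48331, -1)), Mul(47642, Pow(9657, -1))) = Add(Mul(-54, Rational(-1, 48331)), Mul(47642, Rational(1, 9657))) = Add(Rational(54, 48331), Rational(47642, 9657)) = Rational(2303106980, 466732467)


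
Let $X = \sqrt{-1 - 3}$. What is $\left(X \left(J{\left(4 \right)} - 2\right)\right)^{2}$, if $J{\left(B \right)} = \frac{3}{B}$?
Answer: $- \frac{25}{4} \approx -6.25$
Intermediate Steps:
$X = 2 i$ ($X = \sqrt{-4} = 2 i \approx 2.0 i$)
$\left(X \left(J{\left(4 \right)} - 2\right)\right)^{2} = \left(2 i \left(\frac{3}{4} - 2\right)\right)^{2} = \left(2 i \left(- \frac{5}{4}\right)\right)^{2} = \left(- \frac{5 i}{2}\right)^{2} = - \frac{25}{4}$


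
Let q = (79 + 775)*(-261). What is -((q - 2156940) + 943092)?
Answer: 1436742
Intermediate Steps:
q = -222894 (q = 854*(-261) = -222894)
-((q - 2156940) + 943092) = -((-222894 - 2156940) + 943092) = -(-2379834 + 943092) = -1*(-1436742) = 1436742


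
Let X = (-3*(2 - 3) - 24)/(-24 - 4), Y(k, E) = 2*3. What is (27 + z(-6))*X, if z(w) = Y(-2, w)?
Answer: 99/4 ≈ 24.750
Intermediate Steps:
Y(k, E) = 6
z(w) = 6
X = 3/4 (X = (-3*(-1) - 24)/(-28) = (3 - 24)*(-1/28) = -21*(-1/28) = 3/4 ≈ 0.75000)
(27 + z(-6))*X = (27 + 6)*(3/4) = 33*(3/4) = 99/4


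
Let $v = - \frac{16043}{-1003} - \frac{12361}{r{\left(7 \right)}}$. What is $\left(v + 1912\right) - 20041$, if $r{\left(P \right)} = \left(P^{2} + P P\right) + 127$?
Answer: $- \frac{4100050483}{225675} \approx -18168.0$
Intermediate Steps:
$r{\left(P \right)} = 127 + 2 P^{2}$ ($r{\left(P \right)} = \left(P^{2} + P^{2}\right) + 127 = 2 P^{2} + 127 = 127 + 2 P^{2}$)
$v = - \frac{8788408}{225675}$ ($v = - \frac{16043}{-1003} - \frac{12361}{127 + 2 \cdot 7^{2}} = \left(-16043\right) \left(- \frac{1}{1003}\right) - \frac{12361}{127 + 2 \cdot 49} = \frac{16043}{1003} - \frac{12361}{127 + 98} = \frac{16043}{1003} - \frac{12361}{225} = - \frac{8788408}{225675} \approx -38.943$)
$\left(v + 1912\right) - 20041 = \left(- \frac{8788408}{225675} + 1912\right) - 20041 = \frac{422702192}{225675} - 20041 = - \frac{4100050483}{225675}$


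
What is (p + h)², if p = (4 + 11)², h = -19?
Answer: 42436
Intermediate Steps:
p = 225 (p = 15² = 225)
(p + h)² = (225 - 19)² = 206² = 42436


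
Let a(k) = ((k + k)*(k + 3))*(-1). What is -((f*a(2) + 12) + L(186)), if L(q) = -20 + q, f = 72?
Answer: 1262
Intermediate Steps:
a(k) = -2*k*(3 + k) (a(k) = ((2*k)*(3 + k))*(-1) = (2*k*(3 + k))*(-1) = -2*k*(3 + k))
-((f*a(2) + 12) + L(186)) = -((72*(-2*2*(3 + 2)) + 12) + (-20 + 186)) = -((72*(-2*2*5) + 12) + 166) = -((72*(-20) + 12) + 166) = -((-1440 + 12) + 166) = -(-1428 + 166) = -1*(-1262) = 1262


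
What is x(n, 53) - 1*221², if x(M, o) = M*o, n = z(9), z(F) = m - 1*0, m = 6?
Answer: -48523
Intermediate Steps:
z(F) = 6 (z(F) = 6 - 1*0 = 6 + 0 = 6)
n = 6
x(n, 53) - 1*221² = 6*53 - 1*221² = 318 - 1*48841 = 318 - 48841 = -48523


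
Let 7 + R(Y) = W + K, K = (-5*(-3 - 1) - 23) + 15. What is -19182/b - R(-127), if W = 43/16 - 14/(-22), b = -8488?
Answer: -1132361/186736 ≈ -6.0640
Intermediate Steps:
W = 585/176 (W = 43*(1/16) - 14*(-1/22) = 43/16 + 7/11 = 585/176 ≈ 3.3239)
K = 12 (K = (-5*(-4) - 23) + 15 = (20 - 23) + 15 = -3 + 15 = 12)
R(Y) = 1465/176 (R(Y) = -7 + (585/176 + 12) = -7 + 2697/176 = 1465/176)
-19182/b - R(-127) = -19182/(-8488) - 1*1465/176 = -19182*(-1/8488) - 1465/176 = 9591/4244 - 1465/176 = -1132361/186736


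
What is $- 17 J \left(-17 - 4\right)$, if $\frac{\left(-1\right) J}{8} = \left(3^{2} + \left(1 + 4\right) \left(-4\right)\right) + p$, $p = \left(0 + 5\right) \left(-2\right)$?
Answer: $59976$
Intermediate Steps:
$p = -10$ ($p = 5 \left(-2\right) = -10$)
$J = 168$ ($J = - 8 \left(\left(3^{2} + \left(1 + 4\right) \left(-4\right)\right) - 10\right) = - 8 \left(\left(9 + 5 \left(-4\right)\right) - 10\right) = - 8 \left(\left(9 - 20\right) - 10\right) = - 8 \left(-11 - 10\right) = \left(-8\right) \left(-21\right) = 168$)
$- 17 J \left(-17 - 4\right) = \left(-17\right) 168 \left(-17 - 4\right) = \left(-2856\right) \left(-21\right) = 59976$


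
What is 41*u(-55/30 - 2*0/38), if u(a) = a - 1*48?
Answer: -12259/6 ≈ -2043.2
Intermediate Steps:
u(a) = -48 + a (u(a) = a - 48 = -48 + a)
41*u(-55/30 - 2*0/38) = 41*(-48 + (-55/30 - 2*0/38)) = 41*(-48 + (-55*1/30 + 0*(1/38))) = 41*(-48 + (-11/6 + 0)) = 41*(-48 - 11/6) = 41*(-299/6) = -12259/6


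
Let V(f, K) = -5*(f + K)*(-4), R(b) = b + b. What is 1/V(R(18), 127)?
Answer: 1/3260 ≈ 0.00030675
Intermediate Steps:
R(b) = 2*b
V(f, K) = 20*K + 20*f (V(f, K) = -5*(K + f)*(-4) = (-5*K - 5*f)*(-4) = 20*K + 20*f)
1/V(R(18), 127) = 1/(20*127 + 20*(2*18)) = 1/(2540 + 20*36) = 1/(2540 + 720) = 1/3260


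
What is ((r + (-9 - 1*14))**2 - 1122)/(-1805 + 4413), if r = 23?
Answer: -561/1304 ≈ -0.43021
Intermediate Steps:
((r + (-9 - 1*14))**2 - 1122)/(-1805 + 4413) = ((23 + (-9 - 1*14))**2 - 1122)/(-1805 + 4413) = ((23 + (-9 - 14))**2 - 1122)/2608 = ((23 - 23)**2 - 1122)*(1/2608) = (0**2 - 1122)*(1/2608) = (0 - 1122)*(1/2608) = -1122*1/2608 = -561/1304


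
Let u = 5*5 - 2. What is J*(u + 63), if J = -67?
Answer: -5762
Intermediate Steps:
u = 23 (u = 25 - 2 = 23)
J*(u + 63) = -67*(23 + 63) = -67*86 = -5762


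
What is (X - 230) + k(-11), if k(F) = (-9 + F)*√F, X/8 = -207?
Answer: -1886 - 20*I*√11 ≈ -1886.0 - 66.333*I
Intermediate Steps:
X = -1656 (X = 8*(-207) = -1656)
k(F) = √F*(-9 + F)
(X - 230) + k(-11) = (-1656 - 230) + √(-11)*(-9 - 11) = -1886 + (I*√11)*(-20) = -1886 - 20*I*√11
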